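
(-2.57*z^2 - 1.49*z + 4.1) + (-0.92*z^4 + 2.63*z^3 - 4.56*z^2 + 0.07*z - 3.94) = -0.92*z^4 + 2.63*z^3 - 7.13*z^2 - 1.42*z + 0.16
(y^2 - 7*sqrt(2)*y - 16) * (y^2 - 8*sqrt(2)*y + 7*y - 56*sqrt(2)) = y^4 - 15*sqrt(2)*y^3 + 7*y^3 - 105*sqrt(2)*y^2 + 96*y^2 + 128*sqrt(2)*y + 672*y + 896*sqrt(2)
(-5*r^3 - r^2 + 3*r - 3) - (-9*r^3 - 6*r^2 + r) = 4*r^3 + 5*r^2 + 2*r - 3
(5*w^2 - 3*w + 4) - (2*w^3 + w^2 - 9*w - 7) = -2*w^3 + 4*w^2 + 6*w + 11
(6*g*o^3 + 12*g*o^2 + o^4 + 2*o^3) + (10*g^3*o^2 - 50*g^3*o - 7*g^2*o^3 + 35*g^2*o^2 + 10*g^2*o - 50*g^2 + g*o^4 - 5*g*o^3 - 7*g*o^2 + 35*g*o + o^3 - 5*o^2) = 10*g^3*o^2 - 50*g^3*o - 7*g^2*o^3 + 35*g^2*o^2 + 10*g^2*o - 50*g^2 + g*o^4 + g*o^3 + 5*g*o^2 + 35*g*o + o^4 + 3*o^3 - 5*o^2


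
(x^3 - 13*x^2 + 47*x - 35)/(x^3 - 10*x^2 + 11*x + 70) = (x - 1)/(x + 2)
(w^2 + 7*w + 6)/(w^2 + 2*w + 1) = (w + 6)/(w + 1)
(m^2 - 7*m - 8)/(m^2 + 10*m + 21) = (m^2 - 7*m - 8)/(m^2 + 10*m + 21)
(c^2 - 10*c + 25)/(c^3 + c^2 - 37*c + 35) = (c - 5)/(c^2 + 6*c - 7)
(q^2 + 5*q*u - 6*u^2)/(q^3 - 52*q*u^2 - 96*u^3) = (q - u)/(q^2 - 6*q*u - 16*u^2)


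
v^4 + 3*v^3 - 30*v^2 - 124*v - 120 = (v - 6)*(v + 2)^2*(v + 5)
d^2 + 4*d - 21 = (d - 3)*(d + 7)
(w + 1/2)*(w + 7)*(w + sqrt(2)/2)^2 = w^4 + sqrt(2)*w^3 + 15*w^3/2 + 4*w^2 + 15*sqrt(2)*w^2/2 + 15*w/4 + 7*sqrt(2)*w/2 + 7/4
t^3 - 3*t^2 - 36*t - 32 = (t - 8)*(t + 1)*(t + 4)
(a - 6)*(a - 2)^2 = a^3 - 10*a^2 + 28*a - 24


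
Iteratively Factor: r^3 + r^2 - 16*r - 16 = (r + 4)*(r^2 - 3*r - 4) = (r + 1)*(r + 4)*(r - 4)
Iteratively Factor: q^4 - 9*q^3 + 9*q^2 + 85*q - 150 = (q - 5)*(q^3 - 4*q^2 - 11*q + 30) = (q - 5)*(q - 2)*(q^2 - 2*q - 15) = (q - 5)*(q - 2)*(q + 3)*(q - 5)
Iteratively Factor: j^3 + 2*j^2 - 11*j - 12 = (j + 4)*(j^2 - 2*j - 3) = (j - 3)*(j + 4)*(j + 1)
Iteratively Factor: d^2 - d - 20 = (d + 4)*(d - 5)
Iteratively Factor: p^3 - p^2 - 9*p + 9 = (p - 3)*(p^2 + 2*p - 3) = (p - 3)*(p + 3)*(p - 1)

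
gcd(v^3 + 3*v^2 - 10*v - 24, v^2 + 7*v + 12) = v + 4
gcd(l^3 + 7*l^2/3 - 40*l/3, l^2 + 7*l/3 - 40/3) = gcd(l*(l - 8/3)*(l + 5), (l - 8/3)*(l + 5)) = l^2 + 7*l/3 - 40/3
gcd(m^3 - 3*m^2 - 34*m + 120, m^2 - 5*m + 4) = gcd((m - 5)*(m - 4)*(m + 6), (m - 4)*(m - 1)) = m - 4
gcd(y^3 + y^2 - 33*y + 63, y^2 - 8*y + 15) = y - 3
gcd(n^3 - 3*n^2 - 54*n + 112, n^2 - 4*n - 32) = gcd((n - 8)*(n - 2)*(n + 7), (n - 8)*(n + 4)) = n - 8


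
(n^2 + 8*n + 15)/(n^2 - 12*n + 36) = (n^2 + 8*n + 15)/(n^2 - 12*n + 36)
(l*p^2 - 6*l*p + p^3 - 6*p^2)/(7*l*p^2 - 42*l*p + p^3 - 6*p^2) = (l + p)/(7*l + p)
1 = 1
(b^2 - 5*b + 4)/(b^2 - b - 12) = (b - 1)/(b + 3)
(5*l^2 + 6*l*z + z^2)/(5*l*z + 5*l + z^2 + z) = (l + z)/(z + 1)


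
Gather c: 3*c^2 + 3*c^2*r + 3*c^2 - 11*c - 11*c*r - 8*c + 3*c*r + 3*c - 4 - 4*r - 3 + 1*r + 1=c^2*(3*r + 6) + c*(-8*r - 16) - 3*r - 6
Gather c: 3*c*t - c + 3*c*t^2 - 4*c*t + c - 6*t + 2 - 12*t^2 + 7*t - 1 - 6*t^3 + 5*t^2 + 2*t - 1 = c*(3*t^2 - t) - 6*t^3 - 7*t^2 + 3*t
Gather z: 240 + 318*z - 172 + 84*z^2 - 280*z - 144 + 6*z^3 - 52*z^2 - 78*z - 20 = 6*z^3 + 32*z^2 - 40*z - 96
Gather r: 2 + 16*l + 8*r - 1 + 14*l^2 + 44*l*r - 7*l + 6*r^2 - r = 14*l^2 + 9*l + 6*r^2 + r*(44*l + 7) + 1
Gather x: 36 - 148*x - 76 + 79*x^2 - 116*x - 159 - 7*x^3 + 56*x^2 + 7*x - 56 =-7*x^3 + 135*x^2 - 257*x - 255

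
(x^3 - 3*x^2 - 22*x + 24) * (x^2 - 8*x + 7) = x^5 - 11*x^4 + 9*x^3 + 179*x^2 - 346*x + 168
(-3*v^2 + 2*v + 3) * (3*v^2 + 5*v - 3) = -9*v^4 - 9*v^3 + 28*v^2 + 9*v - 9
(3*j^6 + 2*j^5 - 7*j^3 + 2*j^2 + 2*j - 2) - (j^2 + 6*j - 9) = 3*j^6 + 2*j^5 - 7*j^3 + j^2 - 4*j + 7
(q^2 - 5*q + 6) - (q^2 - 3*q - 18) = 24 - 2*q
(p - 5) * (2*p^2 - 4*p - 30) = 2*p^3 - 14*p^2 - 10*p + 150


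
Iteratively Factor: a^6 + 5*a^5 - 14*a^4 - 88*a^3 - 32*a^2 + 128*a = (a)*(a^5 + 5*a^4 - 14*a^3 - 88*a^2 - 32*a + 128) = a*(a - 1)*(a^4 + 6*a^3 - 8*a^2 - 96*a - 128) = a*(a - 1)*(a + 4)*(a^3 + 2*a^2 - 16*a - 32) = a*(a - 1)*(a + 2)*(a + 4)*(a^2 - 16) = a*(a - 1)*(a + 2)*(a + 4)^2*(a - 4)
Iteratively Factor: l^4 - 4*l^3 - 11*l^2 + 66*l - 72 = (l - 3)*(l^3 - l^2 - 14*l + 24) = (l - 3)*(l - 2)*(l^2 + l - 12) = (l - 3)^2*(l - 2)*(l + 4)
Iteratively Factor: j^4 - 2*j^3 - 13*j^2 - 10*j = (j + 2)*(j^3 - 4*j^2 - 5*j) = (j - 5)*(j + 2)*(j^2 + j) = j*(j - 5)*(j + 2)*(j + 1)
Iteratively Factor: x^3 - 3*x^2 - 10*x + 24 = (x - 2)*(x^2 - x - 12) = (x - 2)*(x + 3)*(x - 4)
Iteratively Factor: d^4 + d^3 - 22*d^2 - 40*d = (d - 5)*(d^3 + 6*d^2 + 8*d) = (d - 5)*(d + 4)*(d^2 + 2*d) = (d - 5)*(d + 2)*(d + 4)*(d)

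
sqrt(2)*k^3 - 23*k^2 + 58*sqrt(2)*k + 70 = (k - 7*sqrt(2))*(k - 5*sqrt(2))*(sqrt(2)*k + 1)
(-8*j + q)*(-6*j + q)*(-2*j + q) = -96*j^3 + 76*j^2*q - 16*j*q^2 + q^3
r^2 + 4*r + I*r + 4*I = (r + 4)*(r + I)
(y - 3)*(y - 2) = y^2 - 5*y + 6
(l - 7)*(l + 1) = l^2 - 6*l - 7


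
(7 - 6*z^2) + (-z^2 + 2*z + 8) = -7*z^2 + 2*z + 15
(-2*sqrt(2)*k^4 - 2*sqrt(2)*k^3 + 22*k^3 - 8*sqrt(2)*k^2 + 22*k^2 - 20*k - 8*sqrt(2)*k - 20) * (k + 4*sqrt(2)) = -2*sqrt(2)*k^5 - 2*sqrt(2)*k^4 + 6*k^4 + 6*k^3 + 80*sqrt(2)*k^3 - 84*k^2 + 80*sqrt(2)*k^2 - 80*sqrt(2)*k - 84*k - 80*sqrt(2)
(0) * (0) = 0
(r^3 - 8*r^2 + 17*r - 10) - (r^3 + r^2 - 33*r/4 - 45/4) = -9*r^2 + 101*r/4 + 5/4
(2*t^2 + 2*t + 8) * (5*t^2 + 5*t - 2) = 10*t^4 + 20*t^3 + 46*t^2 + 36*t - 16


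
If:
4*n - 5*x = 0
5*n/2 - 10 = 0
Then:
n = 4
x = 16/5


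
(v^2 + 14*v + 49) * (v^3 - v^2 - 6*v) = v^5 + 13*v^4 + 29*v^3 - 133*v^2 - 294*v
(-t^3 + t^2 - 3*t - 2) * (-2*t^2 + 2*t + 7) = 2*t^5 - 4*t^4 + t^3 + 5*t^2 - 25*t - 14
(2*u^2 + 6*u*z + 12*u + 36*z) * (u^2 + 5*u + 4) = 2*u^4 + 6*u^3*z + 22*u^3 + 66*u^2*z + 68*u^2 + 204*u*z + 48*u + 144*z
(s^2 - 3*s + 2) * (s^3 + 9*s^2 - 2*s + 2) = s^5 + 6*s^4 - 27*s^3 + 26*s^2 - 10*s + 4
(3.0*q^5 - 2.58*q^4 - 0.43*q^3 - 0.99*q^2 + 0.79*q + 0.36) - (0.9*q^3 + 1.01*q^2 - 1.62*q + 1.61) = 3.0*q^5 - 2.58*q^4 - 1.33*q^3 - 2.0*q^2 + 2.41*q - 1.25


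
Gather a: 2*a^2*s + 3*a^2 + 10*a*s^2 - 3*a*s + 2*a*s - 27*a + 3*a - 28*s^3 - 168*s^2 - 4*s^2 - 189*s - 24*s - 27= a^2*(2*s + 3) + a*(10*s^2 - s - 24) - 28*s^3 - 172*s^2 - 213*s - 27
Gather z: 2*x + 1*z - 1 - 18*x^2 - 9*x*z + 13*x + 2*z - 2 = -18*x^2 + 15*x + z*(3 - 9*x) - 3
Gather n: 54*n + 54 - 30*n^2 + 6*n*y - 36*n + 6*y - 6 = -30*n^2 + n*(6*y + 18) + 6*y + 48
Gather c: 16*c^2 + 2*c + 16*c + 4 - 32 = 16*c^2 + 18*c - 28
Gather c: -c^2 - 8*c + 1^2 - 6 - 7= -c^2 - 8*c - 12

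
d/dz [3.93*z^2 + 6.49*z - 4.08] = 7.86*z + 6.49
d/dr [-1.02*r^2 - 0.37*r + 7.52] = -2.04*r - 0.37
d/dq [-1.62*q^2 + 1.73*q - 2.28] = 1.73 - 3.24*q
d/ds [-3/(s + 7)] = 3/(s + 7)^2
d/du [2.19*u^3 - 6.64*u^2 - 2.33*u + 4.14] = 6.57*u^2 - 13.28*u - 2.33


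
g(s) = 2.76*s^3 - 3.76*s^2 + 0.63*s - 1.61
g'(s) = 8.28*s^2 - 7.52*s + 0.63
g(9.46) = 2004.45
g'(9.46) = 670.48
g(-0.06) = -1.66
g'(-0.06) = 1.11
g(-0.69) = -4.74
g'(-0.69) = 9.76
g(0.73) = -2.08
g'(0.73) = -0.45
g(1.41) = -0.46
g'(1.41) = 6.49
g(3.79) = 97.02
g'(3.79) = 91.06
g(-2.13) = -46.68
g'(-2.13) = 54.21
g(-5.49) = -575.09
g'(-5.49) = 291.47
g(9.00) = 1711.54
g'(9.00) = 603.63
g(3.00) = 40.96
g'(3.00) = 52.59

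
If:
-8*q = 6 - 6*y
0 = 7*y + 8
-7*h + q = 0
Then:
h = -45/196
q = -45/28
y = -8/7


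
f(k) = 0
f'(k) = 0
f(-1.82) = 0.00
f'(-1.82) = 0.00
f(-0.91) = 0.00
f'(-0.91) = 0.00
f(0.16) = 0.00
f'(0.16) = 0.00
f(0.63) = 0.00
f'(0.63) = 0.00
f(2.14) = 0.00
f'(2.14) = 0.00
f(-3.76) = 0.00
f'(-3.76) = 0.00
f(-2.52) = 0.00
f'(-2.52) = 0.00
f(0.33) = 0.00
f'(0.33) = 0.00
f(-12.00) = 0.00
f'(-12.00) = 0.00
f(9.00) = 0.00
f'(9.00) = 0.00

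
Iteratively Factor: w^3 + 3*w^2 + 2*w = (w)*(w^2 + 3*w + 2) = w*(w + 2)*(w + 1)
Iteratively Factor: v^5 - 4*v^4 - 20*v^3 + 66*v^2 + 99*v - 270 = (v + 3)*(v^4 - 7*v^3 + v^2 + 63*v - 90) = (v - 2)*(v + 3)*(v^3 - 5*v^2 - 9*v + 45) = (v - 3)*(v - 2)*(v + 3)*(v^2 - 2*v - 15) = (v - 5)*(v - 3)*(v - 2)*(v + 3)*(v + 3)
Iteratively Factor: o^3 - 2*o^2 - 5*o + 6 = (o - 3)*(o^2 + o - 2) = (o - 3)*(o - 1)*(o + 2)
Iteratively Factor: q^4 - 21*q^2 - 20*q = (q + 4)*(q^3 - 4*q^2 - 5*q) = (q + 1)*(q + 4)*(q^2 - 5*q) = (q - 5)*(q + 1)*(q + 4)*(q)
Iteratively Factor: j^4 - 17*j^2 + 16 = (j + 4)*(j^3 - 4*j^2 - j + 4) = (j - 1)*(j + 4)*(j^2 - 3*j - 4) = (j - 1)*(j + 1)*(j + 4)*(j - 4)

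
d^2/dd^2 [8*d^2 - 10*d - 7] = 16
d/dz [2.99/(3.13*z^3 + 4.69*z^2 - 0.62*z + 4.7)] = (-28.0761*z^2 - 28.0462*z + 1.8538)/(3.13*z^3 + 4.69*z^2 - 0.62*z + 4.7)^2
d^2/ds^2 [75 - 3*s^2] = -6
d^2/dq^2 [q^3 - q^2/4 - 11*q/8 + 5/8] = 6*q - 1/2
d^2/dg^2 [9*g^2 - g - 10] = 18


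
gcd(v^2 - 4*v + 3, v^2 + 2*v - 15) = v - 3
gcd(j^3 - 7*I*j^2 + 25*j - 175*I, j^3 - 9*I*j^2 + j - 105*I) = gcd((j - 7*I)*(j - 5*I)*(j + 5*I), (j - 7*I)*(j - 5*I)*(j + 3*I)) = j^2 - 12*I*j - 35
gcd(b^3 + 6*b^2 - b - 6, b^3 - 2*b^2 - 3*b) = b + 1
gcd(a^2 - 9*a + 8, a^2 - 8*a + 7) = a - 1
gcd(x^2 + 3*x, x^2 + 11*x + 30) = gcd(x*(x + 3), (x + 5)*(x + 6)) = 1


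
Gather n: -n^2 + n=-n^2 + n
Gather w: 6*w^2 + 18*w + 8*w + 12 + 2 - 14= 6*w^2 + 26*w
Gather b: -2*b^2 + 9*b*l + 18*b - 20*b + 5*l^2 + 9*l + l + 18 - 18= -2*b^2 + b*(9*l - 2) + 5*l^2 + 10*l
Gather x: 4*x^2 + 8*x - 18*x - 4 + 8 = 4*x^2 - 10*x + 4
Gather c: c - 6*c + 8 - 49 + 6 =-5*c - 35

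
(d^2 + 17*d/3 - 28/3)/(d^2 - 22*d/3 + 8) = (d + 7)/(d - 6)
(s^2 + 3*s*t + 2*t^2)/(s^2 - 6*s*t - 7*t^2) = (s + 2*t)/(s - 7*t)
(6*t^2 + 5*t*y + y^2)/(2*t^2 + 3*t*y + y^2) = (3*t + y)/(t + y)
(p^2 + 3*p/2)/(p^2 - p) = (p + 3/2)/(p - 1)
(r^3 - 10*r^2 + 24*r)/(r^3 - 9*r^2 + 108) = r*(r - 4)/(r^2 - 3*r - 18)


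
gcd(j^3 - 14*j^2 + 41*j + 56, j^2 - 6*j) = 1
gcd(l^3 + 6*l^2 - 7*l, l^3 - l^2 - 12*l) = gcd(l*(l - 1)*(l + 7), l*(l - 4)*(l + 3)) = l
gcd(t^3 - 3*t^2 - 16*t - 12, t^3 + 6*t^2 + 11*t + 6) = t^2 + 3*t + 2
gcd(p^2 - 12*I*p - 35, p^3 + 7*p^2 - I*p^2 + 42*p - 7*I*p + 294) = p - 7*I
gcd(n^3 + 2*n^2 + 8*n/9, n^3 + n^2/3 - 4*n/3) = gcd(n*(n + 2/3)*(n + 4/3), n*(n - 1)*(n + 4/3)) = n^2 + 4*n/3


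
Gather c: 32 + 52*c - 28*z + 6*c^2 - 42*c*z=6*c^2 + c*(52 - 42*z) - 28*z + 32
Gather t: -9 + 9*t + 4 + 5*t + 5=14*t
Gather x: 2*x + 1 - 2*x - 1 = 0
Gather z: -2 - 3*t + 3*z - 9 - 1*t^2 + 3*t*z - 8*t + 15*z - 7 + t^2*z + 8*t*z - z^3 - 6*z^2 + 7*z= -t^2 - 11*t - z^3 - 6*z^2 + z*(t^2 + 11*t + 25) - 18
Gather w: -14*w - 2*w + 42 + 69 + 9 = 120 - 16*w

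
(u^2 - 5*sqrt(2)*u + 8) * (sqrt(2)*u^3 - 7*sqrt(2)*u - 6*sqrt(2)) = sqrt(2)*u^5 - 10*u^4 + sqrt(2)*u^3 - 6*sqrt(2)*u^2 + 70*u^2 - 56*sqrt(2)*u + 60*u - 48*sqrt(2)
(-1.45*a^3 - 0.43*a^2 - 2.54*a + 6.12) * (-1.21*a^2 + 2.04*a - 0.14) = 1.7545*a^5 - 2.4377*a^4 + 2.3992*a^3 - 12.5266*a^2 + 12.8404*a - 0.8568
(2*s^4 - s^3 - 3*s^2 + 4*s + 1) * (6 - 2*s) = -4*s^5 + 14*s^4 - 26*s^2 + 22*s + 6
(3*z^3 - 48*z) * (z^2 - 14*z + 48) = 3*z^5 - 42*z^4 + 96*z^3 + 672*z^2 - 2304*z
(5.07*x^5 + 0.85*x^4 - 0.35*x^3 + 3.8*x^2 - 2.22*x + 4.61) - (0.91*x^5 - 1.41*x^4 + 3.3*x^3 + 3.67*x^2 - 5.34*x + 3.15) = 4.16*x^5 + 2.26*x^4 - 3.65*x^3 + 0.13*x^2 + 3.12*x + 1.46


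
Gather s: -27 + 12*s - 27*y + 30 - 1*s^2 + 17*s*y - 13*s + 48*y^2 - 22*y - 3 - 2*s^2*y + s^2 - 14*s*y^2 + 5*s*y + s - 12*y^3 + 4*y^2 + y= -2*s^2*y + s*(-14*y^2 + 22*y) - 12*y^3 + 52*y^2 - 48*y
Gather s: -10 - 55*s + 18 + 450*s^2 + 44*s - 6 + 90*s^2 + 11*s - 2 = 540*s^2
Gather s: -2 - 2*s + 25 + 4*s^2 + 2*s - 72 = 4*s^2 - 49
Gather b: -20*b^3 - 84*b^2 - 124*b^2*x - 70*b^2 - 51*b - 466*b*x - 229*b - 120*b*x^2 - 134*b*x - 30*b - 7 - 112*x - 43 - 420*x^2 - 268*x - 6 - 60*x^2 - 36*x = -20*b^3 + b^2*(-124*x - 154) + b*(-120*x^2 - 600*x - 310) - 480*x^2 - 416*x - 56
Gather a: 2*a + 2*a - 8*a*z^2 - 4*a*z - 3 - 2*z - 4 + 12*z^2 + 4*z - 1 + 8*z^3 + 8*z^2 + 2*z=a*(-8*z^2 - 4*z + 4) + 8*z^3 + 20*z^2 + 4*z - 8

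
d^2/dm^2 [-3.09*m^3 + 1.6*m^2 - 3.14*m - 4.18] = 3.2 - 18.54*m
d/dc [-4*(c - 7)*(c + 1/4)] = 27 - 8*c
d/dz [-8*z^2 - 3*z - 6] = -16*z - 3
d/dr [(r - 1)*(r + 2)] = 2*r + 1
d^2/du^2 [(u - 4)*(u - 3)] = 2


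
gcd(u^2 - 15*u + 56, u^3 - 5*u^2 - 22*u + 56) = u - 7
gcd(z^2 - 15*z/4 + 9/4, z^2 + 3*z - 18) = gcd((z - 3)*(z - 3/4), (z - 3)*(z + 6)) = z - 3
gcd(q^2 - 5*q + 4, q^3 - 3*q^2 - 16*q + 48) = q - 4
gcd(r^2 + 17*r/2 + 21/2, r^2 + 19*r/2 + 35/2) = r + 7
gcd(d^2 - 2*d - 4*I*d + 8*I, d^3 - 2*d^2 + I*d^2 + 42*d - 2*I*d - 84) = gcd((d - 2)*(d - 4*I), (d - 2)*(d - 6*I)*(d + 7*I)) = d - 2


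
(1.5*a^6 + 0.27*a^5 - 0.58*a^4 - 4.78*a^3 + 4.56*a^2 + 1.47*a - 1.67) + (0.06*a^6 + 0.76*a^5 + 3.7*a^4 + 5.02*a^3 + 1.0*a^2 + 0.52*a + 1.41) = 1.56*a^6 + 1.03*a^5 + 3.12*a^4 + 0.239999999999999*a^3 + 5.56*a^2 + 1.99*a - 0.26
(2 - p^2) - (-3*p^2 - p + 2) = 2*p^2 + p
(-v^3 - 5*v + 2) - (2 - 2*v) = -v^3 - 3*v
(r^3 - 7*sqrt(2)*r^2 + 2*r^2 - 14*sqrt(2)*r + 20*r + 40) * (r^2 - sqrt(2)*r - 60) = r^5 - 8*sqrt(2)*r^4 + 2*r^4 - 26*r^3 - 16*sqrt(2)*r^3 - 52*r^2 + 400*sqrt(2)*r^2 - 1200*r + 800*sqrt(2)*r - 2400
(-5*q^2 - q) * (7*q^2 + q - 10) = -35*q^4 - 12*q^3 + 49*q^2 + 10*q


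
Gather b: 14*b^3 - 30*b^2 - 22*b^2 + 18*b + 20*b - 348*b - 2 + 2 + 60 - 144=14*b^3 - 52*b^2 - 310*b - 84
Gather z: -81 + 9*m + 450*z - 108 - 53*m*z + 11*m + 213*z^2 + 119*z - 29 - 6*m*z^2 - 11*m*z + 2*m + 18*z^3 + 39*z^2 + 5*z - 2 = 22*m + 18*z^3 + z^2*(252 - 6*m) + z*(574 - 64*m) - 220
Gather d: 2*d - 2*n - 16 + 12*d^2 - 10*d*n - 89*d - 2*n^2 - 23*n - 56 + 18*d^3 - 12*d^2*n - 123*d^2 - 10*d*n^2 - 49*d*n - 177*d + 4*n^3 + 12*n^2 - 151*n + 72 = 18*d^3 + d^2*(-12*n - 111) + d*(-10*n^2 - 59*n - 264) + 4*n^3 + 10*n^2 - 176*n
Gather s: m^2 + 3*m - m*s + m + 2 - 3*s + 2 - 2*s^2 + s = m^2 + 4*m - 2*s^2 + s*(-m - 2) + 4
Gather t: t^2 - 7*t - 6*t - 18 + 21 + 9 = t^2 - 13*t + 12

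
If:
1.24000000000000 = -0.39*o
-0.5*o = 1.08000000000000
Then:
No Solution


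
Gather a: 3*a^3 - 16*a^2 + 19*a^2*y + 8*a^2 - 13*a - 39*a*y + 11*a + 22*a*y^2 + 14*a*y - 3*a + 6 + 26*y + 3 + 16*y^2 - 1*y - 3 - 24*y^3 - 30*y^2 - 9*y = 3*a^3 + a^2*(19*y - 8) + a*(22*y^2 - 25*y - 5) - 24*y^3 - 14*y^2 + 16*y + 6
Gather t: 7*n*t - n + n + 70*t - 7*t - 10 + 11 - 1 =t*(7*n + 63)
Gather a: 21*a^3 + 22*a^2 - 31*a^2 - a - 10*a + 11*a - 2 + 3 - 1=21*a^3 - 9*a^2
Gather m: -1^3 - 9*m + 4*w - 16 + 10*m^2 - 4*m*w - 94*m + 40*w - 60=10*m^2 + m*(-4*w - 103) + 44*w - 77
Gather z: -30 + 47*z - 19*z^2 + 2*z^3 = 2*z^3 - 19*z^2 + 47*z - 30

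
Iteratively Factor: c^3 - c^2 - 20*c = (c)*(c^2 - c - 20) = c*(c - 5)*(c + 4)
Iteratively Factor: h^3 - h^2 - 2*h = (h - 2)*(h^2 + h) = h*(h - 2)*(h + 1)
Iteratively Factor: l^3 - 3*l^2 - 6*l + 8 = (l - 4)*(l^2 + l - 2) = (l - 4)*(l + 2)*(l - 1)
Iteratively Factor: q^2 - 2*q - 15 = (q + 3)*(q - 5)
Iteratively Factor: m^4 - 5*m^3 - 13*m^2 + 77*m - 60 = (m - 3)*(m^3 - 2*m^2 - 19*m + 20) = (m - 5)*(m - 3)*(m^2 + 3*m - 4) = (m - 5)*(m - 3)*(m + 4)*(m - 1)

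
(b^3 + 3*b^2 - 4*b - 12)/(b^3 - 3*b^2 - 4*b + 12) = (b + 3)/(b - 3)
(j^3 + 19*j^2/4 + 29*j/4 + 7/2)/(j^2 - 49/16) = 4*(j^2 + 3*j + 2)/(4*j - 7)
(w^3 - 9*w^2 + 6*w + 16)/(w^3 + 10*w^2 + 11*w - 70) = (w^2 - 7*w - 8)/(w^2 + 12*w + 35)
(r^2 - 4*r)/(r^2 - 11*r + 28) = r/(r - 7)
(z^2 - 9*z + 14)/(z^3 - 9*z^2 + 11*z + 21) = (z - 2)/(z^2 - 2*z - 3)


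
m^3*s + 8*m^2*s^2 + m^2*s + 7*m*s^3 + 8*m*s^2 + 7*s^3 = (m + s)*(m + 7*s)*(m*s + s)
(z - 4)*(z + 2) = z^2 - 2*z - 8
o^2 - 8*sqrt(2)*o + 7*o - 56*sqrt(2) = (o + 7)*(o - 8*sqrt(2))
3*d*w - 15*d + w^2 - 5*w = (3*d + w)*(w - 5)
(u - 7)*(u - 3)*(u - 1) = u^3 - 11*u^2 + 31*u - 21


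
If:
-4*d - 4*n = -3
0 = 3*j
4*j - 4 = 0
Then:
No Solution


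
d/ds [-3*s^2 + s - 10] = 1 - 6*s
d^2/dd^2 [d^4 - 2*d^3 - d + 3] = 12*d*(d - 1)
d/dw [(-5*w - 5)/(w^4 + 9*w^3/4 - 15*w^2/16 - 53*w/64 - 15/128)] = 640*(96*w^3 + 248*w^2 + 124*w - 91)/(4096*w^7 + 17408*w^6 + 8704*w^5 - 26240*w^4 - 6064*w^3 + 5716*w^2 + 2280*w + 225)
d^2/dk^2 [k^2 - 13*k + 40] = 2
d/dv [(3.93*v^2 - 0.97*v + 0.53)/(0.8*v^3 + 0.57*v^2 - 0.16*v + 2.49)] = (-3.144*v^4 + 1.552*v^3 - 1.3479*v^2 + 18.9672*v - 2.3305)/(0.64*v^6 + 0.912*v^5 + 0.0689*v^4 + 3.8016*v^3 + 2.8642*v^2 - 0.7968*v + 6.2001)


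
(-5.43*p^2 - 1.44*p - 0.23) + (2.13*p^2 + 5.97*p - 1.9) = -3.3*p^2 + 4.53*p - 2.13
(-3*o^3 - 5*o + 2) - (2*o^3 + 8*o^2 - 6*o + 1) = -5*o^3 - 8*o^2 + o + 1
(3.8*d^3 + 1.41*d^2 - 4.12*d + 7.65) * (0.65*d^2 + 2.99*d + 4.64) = 2.47*d^5 + 12.2785*d^4 + 19.1699*d^3 - 0.803900000000002*d^2 + 3.75670000000001*d + 35.496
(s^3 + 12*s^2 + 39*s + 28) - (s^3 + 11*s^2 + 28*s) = s^2 + 11*s + 28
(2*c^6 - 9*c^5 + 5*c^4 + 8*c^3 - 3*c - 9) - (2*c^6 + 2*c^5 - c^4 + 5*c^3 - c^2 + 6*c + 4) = -11*c^5 + 6*c^4 + 3*c^3 + c^2 - 9*c - 13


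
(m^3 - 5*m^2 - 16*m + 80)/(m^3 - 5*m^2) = 1 - 16/m^2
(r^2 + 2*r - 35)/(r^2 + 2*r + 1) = (r^2 + 2*r - 35)/(r^2 + 2*r + 1)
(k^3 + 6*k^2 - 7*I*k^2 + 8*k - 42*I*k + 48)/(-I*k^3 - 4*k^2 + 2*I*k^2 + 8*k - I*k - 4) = (I*k^3 + k^2*(7 + 6*I) + k*(42 + 8*I) + 48*I)/(k^3 + k^2*(-2 - 4*I) + k*(1 + 8*I) - 4*I)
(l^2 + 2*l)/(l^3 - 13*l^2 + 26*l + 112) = l/(l^2 - 15*l + 56)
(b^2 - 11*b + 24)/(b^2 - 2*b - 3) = (b - 8)/(b + 1)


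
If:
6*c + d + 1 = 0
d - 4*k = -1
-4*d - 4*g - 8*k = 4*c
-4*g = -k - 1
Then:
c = -6/67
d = -31/67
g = 19/67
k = 9/67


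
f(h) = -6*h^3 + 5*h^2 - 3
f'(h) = -18*h^2 + 10*h = 2*h*(5 - 9*h)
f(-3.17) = 238.37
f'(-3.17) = -212.58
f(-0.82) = 3.67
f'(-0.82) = -20.30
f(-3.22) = 249.16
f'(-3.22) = -218.83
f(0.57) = -2.49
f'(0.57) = -0.15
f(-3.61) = 344.44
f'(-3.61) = -270.68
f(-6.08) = 1530.37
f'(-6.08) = -726.20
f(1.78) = -21.00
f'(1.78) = -39.23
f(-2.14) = 78.70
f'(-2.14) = -103.83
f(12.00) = -9651.00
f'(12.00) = -2472.00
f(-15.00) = 21372.00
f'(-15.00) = -4200.00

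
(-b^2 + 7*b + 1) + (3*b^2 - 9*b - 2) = 2*b^2 - 2*b - 1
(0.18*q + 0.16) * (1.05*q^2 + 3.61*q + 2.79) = 0.189*q^3 + 0.8178*q^2 + 1.0798*q + 0.4464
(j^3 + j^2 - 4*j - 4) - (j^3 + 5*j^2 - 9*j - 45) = -4*j^2 + 5*j + 41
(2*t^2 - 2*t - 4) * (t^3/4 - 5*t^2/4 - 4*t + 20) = t^5/2 - 3*t^4 - 13*t^3/2 + 53*t^2 - 24*t - 80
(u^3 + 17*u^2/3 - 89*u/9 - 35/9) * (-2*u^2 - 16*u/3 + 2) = -2*u^5 - 50*u^4/3 - 76*u^3/9 + 1940*u^2/27 + 26*u/27 - 70/9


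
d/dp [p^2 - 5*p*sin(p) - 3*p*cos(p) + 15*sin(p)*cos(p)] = 3*p*sin(p) - 5*p*cos(p) + 2*p - 5*sin(p) - 3*cos(p) + 15*cos(2*p)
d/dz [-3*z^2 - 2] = -6*z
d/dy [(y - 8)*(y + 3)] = 2*y - 5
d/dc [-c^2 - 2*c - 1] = -2*c - 2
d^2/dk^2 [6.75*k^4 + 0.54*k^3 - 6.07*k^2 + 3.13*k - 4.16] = 81.0*k^2 + 3.24*k - 12.14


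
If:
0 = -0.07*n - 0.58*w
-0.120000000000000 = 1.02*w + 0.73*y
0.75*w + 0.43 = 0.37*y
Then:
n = 3.21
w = -0.39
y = 0.38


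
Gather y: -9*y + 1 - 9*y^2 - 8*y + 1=-9*y^2 - 17*y + 2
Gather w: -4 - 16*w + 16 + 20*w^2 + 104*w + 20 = 20*w^2 + 88*w + 32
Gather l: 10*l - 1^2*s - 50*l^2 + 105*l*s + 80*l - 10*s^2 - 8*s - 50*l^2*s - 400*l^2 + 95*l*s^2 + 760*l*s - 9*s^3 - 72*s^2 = l^2*(-50*s - 450) + l*(95*s^2 + 865*s + 90) - 9*s^3 - 82*s^2 - 9*s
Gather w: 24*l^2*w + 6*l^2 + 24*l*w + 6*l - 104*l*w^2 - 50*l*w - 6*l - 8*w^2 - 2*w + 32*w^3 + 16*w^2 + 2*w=6*l^2 + 32*w^3 + w^2*(8 - 104*l) + w*(24*l^2 - 26*l)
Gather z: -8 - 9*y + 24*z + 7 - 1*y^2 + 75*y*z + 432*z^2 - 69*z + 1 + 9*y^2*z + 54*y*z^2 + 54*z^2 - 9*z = -y^2 - 9*y + z^2*(54*y + 486) + z*(9*y^2 + 75*y - 54)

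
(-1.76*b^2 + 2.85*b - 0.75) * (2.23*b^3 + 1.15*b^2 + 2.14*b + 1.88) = -3.9248*b^5 + 4.3315*b^4 - 2.1614*b^3 + 1.9277*b^2 + 3.753*b - 1.41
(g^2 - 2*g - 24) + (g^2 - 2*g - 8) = 2*g^2 - 4*g - 32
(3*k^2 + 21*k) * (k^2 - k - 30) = 3*k^4 + 18*k^3 - 111*k^2 - 630*k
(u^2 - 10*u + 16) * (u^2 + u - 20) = u^4 - 9*u^3 - 14*u^2 + 216*u - 320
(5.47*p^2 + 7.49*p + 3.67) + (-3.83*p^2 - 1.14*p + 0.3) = 1.64*p^2 + 6.35*p + 3.97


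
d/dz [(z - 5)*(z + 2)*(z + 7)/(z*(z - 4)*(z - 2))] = 2*(-5*z^4 + 39*z^3 + 28*z^2 - 420*z + 280)/(z^2*(z^4 - 12*z^3 + 52*z^2 - 96*z + 64))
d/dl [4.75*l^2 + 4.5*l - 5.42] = 9.5*l + 4.5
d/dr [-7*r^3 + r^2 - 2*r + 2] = -21*r^2 + 2*r - 2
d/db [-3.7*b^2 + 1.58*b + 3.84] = 1.58 - 7.4*b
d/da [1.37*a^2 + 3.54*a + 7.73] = 2.74*a + 3.54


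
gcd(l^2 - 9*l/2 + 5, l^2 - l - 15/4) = l - 5/2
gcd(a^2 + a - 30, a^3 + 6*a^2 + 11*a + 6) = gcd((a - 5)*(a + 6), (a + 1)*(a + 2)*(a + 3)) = 1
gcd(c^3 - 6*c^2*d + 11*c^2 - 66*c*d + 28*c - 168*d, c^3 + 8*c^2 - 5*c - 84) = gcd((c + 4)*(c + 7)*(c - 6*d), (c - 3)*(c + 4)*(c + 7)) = c^2 + 11*c + 28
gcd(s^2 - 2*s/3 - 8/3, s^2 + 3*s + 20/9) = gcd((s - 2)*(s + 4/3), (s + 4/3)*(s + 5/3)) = s + 4/3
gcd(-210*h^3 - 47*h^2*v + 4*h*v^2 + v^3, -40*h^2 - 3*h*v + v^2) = 5*h + v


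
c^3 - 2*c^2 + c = c*(c - 1)^2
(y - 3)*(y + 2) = y^2 - y - 6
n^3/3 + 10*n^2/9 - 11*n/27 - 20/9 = (n/3 + 1)*(n - 4/3)*(n + 5/3)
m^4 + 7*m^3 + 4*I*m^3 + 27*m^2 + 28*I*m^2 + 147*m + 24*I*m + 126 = (m + 1)*(m + 6)*(m - 3*I)*(m + 7*I)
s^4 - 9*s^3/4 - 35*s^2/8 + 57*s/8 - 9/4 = (s - 3)*(s - 3/4)*(s - 1/2)*(s + 2)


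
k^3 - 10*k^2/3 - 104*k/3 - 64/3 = (k - 8)*(k + 2/3)*(k + 4)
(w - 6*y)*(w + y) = w^2 - 5*w*y - 6*y^2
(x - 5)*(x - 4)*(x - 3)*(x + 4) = x^4 - 8*x^3 - x^2 + 128*x - 240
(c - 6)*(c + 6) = c^2 - 36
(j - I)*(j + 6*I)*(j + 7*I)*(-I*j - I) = -I*j^4 + 12*j^3 - I*j^3 + 12*j^2 + 29*I*j^2 + 42*j + 29*I*j + 42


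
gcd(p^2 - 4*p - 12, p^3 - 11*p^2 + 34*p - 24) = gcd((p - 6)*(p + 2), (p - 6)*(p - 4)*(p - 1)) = p - 6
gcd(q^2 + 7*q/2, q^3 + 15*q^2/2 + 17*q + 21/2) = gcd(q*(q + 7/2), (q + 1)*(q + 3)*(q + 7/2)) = q + 7/2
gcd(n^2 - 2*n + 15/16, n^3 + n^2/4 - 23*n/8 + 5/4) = n - 5/4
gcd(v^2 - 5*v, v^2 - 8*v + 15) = v - 5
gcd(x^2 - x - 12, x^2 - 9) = x + 3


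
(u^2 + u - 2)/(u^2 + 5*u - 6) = (u + 2)/(u + 6)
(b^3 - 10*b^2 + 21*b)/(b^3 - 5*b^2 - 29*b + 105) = b/(b + 5)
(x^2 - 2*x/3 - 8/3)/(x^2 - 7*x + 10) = (x + 4/3)/(x - 5)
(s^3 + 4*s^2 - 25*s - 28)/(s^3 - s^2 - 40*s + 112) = (s + 1)/(s - 4)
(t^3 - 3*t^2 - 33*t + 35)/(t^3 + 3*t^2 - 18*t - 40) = (t^2 - 8*t + 7)/(t^2 - 2*t - 8)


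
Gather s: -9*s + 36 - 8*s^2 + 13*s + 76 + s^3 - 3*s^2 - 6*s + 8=s^3 - 11*s^2 - 2*s + 120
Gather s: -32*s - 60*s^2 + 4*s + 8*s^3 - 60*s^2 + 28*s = 8*s^3 - 120*s^2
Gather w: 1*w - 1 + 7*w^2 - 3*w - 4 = 7*w^2 - 2*w - 5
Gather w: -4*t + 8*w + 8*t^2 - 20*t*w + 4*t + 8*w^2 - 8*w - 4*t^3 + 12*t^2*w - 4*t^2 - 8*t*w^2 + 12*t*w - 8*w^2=-4*t^3 + 4*t^2 - 8*t*w^2 + w*(12*t^2 - 8*t)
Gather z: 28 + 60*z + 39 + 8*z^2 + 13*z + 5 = 8*z^2 + 73*z + 72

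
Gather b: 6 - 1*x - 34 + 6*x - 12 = 5*x - 40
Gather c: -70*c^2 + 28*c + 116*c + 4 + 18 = -70*c^2 + 144*c + 22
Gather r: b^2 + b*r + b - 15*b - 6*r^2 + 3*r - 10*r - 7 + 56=b^2 - 14*b - 6*r^2 + r*(b - 7) + 49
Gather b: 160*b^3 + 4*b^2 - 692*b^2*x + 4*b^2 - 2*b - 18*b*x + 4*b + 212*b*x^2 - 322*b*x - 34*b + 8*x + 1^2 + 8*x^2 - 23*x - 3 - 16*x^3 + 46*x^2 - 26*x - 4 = 160*b^3 + b^2*(8 - 692*x) + b*(212*x^2 - 340*x - 32) - 16*x^3 + 54*x^2 - 41*x - 6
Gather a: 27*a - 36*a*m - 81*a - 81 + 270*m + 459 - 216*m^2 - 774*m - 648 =a*(-36*m - 54) - 216*m^2 - 504*m - 270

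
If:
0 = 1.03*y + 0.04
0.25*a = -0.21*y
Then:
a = 0.03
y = -0.04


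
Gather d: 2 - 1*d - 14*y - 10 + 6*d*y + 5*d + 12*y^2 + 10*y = d*(6*y + 4) + 12*y^2 - 4*y - 8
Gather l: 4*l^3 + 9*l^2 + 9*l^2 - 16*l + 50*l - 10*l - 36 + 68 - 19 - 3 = 4*l^3 + 18*l^2 + 24*l + 10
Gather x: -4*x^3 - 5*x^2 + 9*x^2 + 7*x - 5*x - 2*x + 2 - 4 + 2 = -4*x^3 + 4*x^2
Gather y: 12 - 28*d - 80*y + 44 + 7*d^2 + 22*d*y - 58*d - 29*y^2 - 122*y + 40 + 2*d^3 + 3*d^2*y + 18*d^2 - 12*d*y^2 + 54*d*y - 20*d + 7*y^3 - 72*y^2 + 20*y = 2*d^3 + 25*d^2 - 106*d + 7*y^3 + y^2*(-12*d - 101) + y*(3*d^2 + 76*d - 182) + 96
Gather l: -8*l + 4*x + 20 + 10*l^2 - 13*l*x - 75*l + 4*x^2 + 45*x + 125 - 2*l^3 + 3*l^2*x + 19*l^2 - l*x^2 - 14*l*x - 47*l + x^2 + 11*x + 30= -2*l^3 + l^2*(3*x + 29) + l*(-x^2 - 27*x - 130) + 5*x^2 + 60*x + 175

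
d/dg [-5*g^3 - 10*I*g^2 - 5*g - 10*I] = -15*g^2 - 20*I*g - 5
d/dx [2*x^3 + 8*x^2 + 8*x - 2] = 6*x^2 + 16*x + 8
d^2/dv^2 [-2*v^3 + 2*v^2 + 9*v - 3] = 4 - 12*v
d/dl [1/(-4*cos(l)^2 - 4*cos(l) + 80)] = -(2*cos(l) + 1)*sin(l)/(4*(cos(l)^2 + cos(l) - 20)^2)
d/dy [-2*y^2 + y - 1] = 1 - 4*y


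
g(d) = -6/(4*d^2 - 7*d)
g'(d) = -6*(7 - 8*d)/(4*d^2 - 7*d)^2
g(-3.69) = -0.07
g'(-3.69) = -0.03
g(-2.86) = -0.11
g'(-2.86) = -0.06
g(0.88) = 1.96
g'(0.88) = 0.03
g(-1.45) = -0.32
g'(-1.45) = -0.32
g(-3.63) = -0.08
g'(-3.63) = -0.04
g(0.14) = 6.65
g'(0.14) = -43.40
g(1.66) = 10.04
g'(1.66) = 105.51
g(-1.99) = -0.20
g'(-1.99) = -0.16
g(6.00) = -0.06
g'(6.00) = 0.02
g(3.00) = -0.40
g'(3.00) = 0.45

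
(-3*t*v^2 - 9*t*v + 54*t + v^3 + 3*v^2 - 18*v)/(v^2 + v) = (-3*t*v^2 - 9*t*v + 54*t + v^3 + 3*v^2 - 18*v)/(v*(v + 1))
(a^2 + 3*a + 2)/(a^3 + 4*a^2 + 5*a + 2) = 1/(a + 1)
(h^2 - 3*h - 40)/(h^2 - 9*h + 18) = (h^2 - 3*h - 40)/(h^2 - 9*h + 18)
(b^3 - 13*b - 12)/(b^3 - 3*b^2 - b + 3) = (b^2 - b - 12)/(b^2 - 4*b + 3)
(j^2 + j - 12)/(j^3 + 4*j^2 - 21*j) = (j + 4)/(j*(j + 7))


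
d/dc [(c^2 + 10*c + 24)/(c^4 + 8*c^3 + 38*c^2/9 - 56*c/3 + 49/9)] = 18*(-9*c^5 - 171*c^4 - 1152*c^3 - 2866*c^2 - 863*c + 2261)/(81*c^8 + 1296*c^7 + 5868*c^6 + 2448*c^5 - 21866*c^4 - 5712*c^3 + 31948*c^2 - 16464*c + 2401)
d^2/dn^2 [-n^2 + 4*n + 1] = -2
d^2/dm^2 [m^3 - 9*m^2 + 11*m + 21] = 6*m - 18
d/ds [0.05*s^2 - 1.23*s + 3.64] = 0.1*s - 1.23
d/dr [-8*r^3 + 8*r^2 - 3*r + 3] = -24*r^2 + 16*r - 3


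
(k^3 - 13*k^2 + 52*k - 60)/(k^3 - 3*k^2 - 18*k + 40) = (k - 6)/(k + 4)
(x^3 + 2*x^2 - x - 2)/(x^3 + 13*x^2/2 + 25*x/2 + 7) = 2*(x - 1)/(2*x + 7)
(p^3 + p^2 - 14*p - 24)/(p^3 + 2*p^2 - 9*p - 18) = (p - 4)/(p - 3)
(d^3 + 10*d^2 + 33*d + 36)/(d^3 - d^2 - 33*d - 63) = (d + 4)/(d - 7)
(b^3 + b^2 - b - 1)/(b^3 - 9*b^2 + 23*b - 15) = (b^2 + 2*b + 1)/(b^2 - 8*b + 15)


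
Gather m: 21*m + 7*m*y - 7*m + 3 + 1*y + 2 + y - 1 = m*(7*y + 14) + 2*y + 4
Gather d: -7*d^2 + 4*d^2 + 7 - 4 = 3 - 3*d^2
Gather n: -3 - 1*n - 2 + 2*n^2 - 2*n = 2*n^2 - 3*n - 5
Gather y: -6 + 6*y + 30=6*y + 24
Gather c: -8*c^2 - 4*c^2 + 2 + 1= 3 - 12*c^2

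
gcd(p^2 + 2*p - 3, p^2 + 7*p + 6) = 1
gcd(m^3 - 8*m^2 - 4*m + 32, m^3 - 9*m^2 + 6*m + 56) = m + 2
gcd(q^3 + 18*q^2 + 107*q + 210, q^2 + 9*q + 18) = q + 6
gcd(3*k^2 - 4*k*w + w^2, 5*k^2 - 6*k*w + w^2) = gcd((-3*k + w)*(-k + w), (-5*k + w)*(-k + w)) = -k + w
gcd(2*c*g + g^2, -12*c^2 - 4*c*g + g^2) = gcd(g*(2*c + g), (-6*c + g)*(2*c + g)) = 2*c + g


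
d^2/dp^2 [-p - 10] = 0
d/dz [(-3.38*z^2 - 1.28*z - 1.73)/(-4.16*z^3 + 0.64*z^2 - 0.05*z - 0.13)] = (-14.0608*z^4 - 10.6496*z^3 - 20.6022*z^2 + 3.0932*z + 0.0799)/(17.3056*z^6 - 5.3248*z^5 + 0.8256*z^4 + 1.0176*z^3 - 0.1639*z^2 + 0.013*z + 0.0169)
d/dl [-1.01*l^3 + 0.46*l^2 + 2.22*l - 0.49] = -3.03*l^2 + 0.92*l + 2.22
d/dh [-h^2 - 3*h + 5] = -2*h - 3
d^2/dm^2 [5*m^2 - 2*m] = 10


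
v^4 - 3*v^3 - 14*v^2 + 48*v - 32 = (v - 4)*(v - 2)*(v - 1)*(v + 4)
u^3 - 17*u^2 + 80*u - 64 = (u - 8)^2*(u - 1)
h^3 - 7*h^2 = h^2*(h - 7)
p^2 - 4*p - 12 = (p - 6)*(p + 2)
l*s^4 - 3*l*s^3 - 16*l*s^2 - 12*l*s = s*(s - 6)*(s + 2)*(l*s + l)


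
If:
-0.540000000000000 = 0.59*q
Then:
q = -0.92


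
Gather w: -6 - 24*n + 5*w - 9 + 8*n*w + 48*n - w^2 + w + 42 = 24*n - w^2 + w*(8*n + 6) + 27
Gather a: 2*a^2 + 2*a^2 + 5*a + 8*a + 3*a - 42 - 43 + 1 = 4*a^2 + 16*a - 84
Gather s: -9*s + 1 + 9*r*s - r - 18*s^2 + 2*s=-r - 18*s^2 + s*(9*r - 7) + 1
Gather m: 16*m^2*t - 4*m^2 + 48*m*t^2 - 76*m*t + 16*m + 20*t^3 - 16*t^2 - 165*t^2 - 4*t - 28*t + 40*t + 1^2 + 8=m^2*(16*t - 4) + m*(48*t^2 - 76*t + 16) + 20*t^3 - 181*t^2 + 8*t + 9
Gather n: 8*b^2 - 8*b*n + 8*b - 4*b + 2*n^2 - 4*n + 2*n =8*b^2 + 4*b + 2*n^2 + n*(-8*b - 2)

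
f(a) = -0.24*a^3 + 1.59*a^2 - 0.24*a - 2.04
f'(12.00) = -65.76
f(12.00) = -190.68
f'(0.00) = -0.24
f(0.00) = -2.04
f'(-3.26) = -18.26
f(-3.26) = 23.96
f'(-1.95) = -9.18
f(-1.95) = 6.25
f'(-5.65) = -41.19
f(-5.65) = 93.36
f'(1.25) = 2.61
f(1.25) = -0.32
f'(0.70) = 1.63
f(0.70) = -1.51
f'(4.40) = -0.19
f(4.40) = 7.24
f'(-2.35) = -11.69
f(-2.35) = 10.42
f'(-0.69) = -2.78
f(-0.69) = -1.04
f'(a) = -0.72*a^2 + 3.18*a - 0.24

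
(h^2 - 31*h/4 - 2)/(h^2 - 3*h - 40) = (h + 1/4)/(h + 5)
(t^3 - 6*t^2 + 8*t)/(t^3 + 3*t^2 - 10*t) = (t - 4)/(t + 5)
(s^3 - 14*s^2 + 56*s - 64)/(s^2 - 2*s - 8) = (s^2 - 10*s + 16)/(s + 2)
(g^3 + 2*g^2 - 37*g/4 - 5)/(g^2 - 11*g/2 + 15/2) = (g^2 + 9*g/2 + 2)/(g - 3)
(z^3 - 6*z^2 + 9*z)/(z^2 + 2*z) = (z^2 - 6*z + 9)/(z + 2)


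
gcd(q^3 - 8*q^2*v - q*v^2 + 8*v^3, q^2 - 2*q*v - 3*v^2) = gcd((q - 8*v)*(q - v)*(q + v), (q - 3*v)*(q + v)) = q + v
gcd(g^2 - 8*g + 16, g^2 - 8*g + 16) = g^2 - 8*g + 16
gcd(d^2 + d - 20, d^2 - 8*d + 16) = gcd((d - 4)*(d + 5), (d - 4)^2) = d - 4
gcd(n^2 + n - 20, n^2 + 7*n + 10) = n + 5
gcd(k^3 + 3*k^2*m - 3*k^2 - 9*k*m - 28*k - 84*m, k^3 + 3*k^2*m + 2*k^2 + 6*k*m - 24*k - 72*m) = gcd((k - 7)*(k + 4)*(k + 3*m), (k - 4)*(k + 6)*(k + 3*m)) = k + 3*m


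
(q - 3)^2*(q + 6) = q^3 - 27*q + 54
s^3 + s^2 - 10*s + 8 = (s - 2)*(s - 1)*(s + 4)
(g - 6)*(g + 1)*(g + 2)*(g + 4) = g^4 + g^3 - 28*g^2 - 76*g - 48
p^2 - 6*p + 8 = (p - 4)*(p - 2)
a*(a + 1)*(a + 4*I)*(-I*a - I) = -I*a^4 + 4*a^3 - 2*I*a^3 + 8*a^2 - I*a^2 + 4*a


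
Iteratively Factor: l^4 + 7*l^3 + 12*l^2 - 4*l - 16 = (l + 2)*(l^3 + 5*l^2 + 2*l - 8) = (l + 2)^2*(l^2 + 3*l - 4) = (l - 1)*(l + 2)^2*(l + 4)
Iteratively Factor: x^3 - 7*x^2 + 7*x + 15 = (x - 3)*(x^2 - 4*x - 5) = (x - 5)*(x - 3)*(x + 1)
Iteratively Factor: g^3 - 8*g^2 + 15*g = (g - 3)*(g^2 - 5*g) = (g - 5)*(g - 3)*(g)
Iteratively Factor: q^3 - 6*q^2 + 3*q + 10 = (q + 1)*(q^2 - 7*q + 10) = (q - 5)*(q + 1)*(q - 2)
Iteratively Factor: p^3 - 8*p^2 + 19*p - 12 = (p - 3)*(p^2 - 5*p + 4) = (p - 3)*(p - 1)*(p - 4)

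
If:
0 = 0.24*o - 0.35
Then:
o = 1.46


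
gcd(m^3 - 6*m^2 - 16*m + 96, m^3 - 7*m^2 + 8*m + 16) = m - 4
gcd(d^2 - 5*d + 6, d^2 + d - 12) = d - 3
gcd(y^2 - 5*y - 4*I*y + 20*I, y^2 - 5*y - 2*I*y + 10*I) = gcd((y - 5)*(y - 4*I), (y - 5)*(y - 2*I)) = y - 5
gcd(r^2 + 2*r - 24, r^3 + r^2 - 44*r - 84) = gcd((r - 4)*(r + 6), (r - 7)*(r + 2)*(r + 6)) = r + 6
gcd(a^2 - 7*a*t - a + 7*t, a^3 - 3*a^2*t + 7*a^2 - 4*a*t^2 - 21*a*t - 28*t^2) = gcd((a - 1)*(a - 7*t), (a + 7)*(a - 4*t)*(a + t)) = 1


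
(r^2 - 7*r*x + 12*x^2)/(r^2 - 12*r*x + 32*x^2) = (-r + 3*x)/(-r + 8*x)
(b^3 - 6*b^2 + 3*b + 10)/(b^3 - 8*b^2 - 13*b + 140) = (b^2 - b - 2)/(b^2 - 3*b - 28)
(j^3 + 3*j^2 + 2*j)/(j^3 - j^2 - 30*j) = (j^2 + 3*j + 2)/(j^2 - j - 30)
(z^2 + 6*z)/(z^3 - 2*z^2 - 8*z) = (z + 6)/(z^2 - 2*z - 8)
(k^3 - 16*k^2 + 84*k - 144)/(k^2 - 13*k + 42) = (k^2 - 10*k + 24)/(k - 7)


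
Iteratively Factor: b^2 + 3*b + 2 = (b + 1)*(b + 2)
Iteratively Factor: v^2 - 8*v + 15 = (v - 5)*(v - 3)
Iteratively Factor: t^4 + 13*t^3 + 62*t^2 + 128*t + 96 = (t + 2)*(t^3 + 11*t^2 + 40*t + 48) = (t + 2)*(t + 3)*(t^2 + 8*t + 16) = (t + 2)*(t + 3)*(t + 4)*(t + 4)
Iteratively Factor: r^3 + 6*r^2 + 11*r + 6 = (r + 2)*(r^2 + 4*r + 3) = (r + 2)*(r + 3)*(r + 1)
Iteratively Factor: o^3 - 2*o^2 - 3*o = (o)*(o^2 - 2*o - 3) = o*(o + 1)*(o - 3)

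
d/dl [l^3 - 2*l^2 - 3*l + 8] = 3*l^2 - 4*l - 3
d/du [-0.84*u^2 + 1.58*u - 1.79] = 1.58 - 1.68*u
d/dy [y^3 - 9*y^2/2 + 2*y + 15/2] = 3*y^2 - 9*y + 2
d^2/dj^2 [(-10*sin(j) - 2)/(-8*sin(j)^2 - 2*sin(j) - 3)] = 2*(-320*sin(j)^5 - 176*sin(j)^4 + 1312*sin(j)^3 + 506*sin(j)^2 - 663*sin(j) - 100)/(8*sin(j)^2 + 2*sin(j) + 3)^3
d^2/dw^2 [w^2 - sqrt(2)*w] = 2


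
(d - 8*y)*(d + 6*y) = d^2 - 2*d*y - 48*y^2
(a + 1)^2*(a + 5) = a^3 + 7*a^2 + 11*a + 5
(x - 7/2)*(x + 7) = x^2 + 7*x/2 - 49/2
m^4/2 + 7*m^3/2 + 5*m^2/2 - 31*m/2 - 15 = (m/2 + 1/2)*(m - 2)*(m + 3)*(m + 5)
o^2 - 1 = (o - 1)*(o + 1)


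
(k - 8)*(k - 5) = k^2 - 13*k + 40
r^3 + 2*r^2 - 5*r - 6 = (r - 2)*(r + 1)*(r + 3)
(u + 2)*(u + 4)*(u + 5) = u^3 + 11*u^2 + 38*u + 40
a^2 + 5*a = a*(a + 5)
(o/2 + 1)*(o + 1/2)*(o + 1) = o^3/2 + 7*o^2/4 + 7*o/4 + 1/2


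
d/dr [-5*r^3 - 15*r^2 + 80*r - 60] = -15*r^2 - 30*r + 80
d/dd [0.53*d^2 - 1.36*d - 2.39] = 1.06*d - 1.36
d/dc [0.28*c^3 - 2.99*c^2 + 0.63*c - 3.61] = 0.84*c^2 - 5.98*c + 0.63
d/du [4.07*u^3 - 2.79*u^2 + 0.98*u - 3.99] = 12.21*u^2 - 5.58*u + 0.98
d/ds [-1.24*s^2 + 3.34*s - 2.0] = 3.34 - 2.48*s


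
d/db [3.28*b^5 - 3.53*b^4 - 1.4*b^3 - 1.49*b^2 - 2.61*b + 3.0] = 16.4*b^4 - 14.12*b^3 - 4.2*b^2 - 2.98*b - 2.61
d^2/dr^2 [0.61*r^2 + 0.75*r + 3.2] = 1.22000000000000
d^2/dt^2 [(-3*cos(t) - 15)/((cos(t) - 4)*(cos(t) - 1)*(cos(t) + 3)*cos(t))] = 3*(932*(1 - cos(t)^2)^2/cos(t)^3 + 690*sin(t)^6/cos(t)^3 + 9*cos(t)^6 + 58*cos(t)^5 - 248*cos(t)^4 + 100*cos(t)^3 + 1709*cos(t)^2 + 3960*tan(t)^2 - 310 + 1744/cos(t) - 3062/cos(t)^3)/((cos(t) - 4)^3*(cos(t) - 1)^3*(cos(t) + 3)^3)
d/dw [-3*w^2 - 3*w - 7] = -6*w - 3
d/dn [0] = 0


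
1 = 1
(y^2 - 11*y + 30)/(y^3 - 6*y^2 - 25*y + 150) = 1/(y + 5)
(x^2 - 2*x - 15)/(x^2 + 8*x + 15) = (x - 5)/(x + 5)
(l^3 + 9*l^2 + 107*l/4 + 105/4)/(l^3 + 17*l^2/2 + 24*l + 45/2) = (l + 7/2)/(l + 3)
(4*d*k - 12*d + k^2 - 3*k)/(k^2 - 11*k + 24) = (4*d + k)/(k - 8)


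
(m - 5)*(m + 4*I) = m^2 - 5*m + 4*I*m - 20*I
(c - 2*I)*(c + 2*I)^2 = c^3 + 2*I*c^2 + 4*c + 8*I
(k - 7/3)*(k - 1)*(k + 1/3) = k^3 - 3*k^2 + 11*k/9 + 7/9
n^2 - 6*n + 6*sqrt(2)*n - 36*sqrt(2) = (n - 6)*(n + 6*sqrt(2))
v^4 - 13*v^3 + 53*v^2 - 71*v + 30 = (v - 6)*(v - 5)*(v - 1)^2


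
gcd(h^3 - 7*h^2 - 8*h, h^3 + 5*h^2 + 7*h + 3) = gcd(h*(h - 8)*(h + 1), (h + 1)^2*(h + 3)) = h + 1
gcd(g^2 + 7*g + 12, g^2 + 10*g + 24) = g + 4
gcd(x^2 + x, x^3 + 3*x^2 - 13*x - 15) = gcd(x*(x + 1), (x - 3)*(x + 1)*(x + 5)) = x + 1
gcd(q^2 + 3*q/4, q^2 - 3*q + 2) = 1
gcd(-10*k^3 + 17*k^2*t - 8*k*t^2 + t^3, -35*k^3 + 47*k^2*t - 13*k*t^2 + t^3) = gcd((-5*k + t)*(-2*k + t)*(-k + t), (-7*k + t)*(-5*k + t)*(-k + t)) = 5*k^2 - 6*k*t + t^2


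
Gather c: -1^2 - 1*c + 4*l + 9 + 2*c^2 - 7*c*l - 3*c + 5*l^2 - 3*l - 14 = 2*c^2 + c*(-7*l - 4) + 5*l^2 + l - 6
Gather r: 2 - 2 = 0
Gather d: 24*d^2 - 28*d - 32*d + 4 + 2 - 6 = 24*d^2 - 60*d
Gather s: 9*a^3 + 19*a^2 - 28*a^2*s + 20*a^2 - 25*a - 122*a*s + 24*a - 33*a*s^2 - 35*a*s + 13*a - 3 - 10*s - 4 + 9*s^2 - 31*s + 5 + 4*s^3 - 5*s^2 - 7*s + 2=9*a^3 + 39*a^2 + 12*a + 4*s^3 + s^2*(4 - 33*a) + s*(-28*a^2 - 157*a - 48)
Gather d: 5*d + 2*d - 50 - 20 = 7*d - 70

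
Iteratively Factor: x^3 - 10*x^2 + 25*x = (x - 5)*(x^2 - 5*x) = x*(x - 5)*(x - 5)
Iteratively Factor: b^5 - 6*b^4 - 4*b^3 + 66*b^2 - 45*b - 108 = (b - 4)*(b^4 - 2*b^3 - 12*b^2 + 18*b + 27) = (b - 4)*(b + 1)*(b^3 - 3*b^2 - 9*b + 27) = (b - 4)*(b - 3)*(b + 1)*(b^2 - 9) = (b - 4)*(b - 3)*(b + 1)*(b + 3)*(b - 3)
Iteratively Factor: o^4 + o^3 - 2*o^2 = (o)*(o^3 + o^2 - 2*o) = o^2*(o^2 + o - 2) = o^2*(o - 1)*(o + 2)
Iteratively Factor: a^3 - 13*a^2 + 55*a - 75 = (a - 5)*(a^2 - 8*a + 15) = (a - 5)*(a - 3)*(a - 5)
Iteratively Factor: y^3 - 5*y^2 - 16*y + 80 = (y - 4)*(y^2 - y - 20) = (y - 4)*(y + 4)*(y - 5)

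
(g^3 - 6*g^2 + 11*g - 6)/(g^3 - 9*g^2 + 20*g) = (g^3 - 6*g^2 + 11*g - 6)/(g*(g^2 - 9*g + 20))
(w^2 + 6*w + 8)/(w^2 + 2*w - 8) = (w + 2)/(w - 2)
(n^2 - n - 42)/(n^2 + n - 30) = (n - 7)/(n - 5)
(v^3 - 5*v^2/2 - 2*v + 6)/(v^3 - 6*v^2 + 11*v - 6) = (v^2 - v/2 - 3)/(v^2 - 4*v + 3)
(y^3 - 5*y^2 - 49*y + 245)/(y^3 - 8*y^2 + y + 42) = (y^2 + 2*y - 35)/(y^2 - y - 6)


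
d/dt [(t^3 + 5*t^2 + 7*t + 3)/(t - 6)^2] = (t^3 - 18*t^2 - 67*t - 48)/(t^3 - 18*t^2 + 108*t - 216)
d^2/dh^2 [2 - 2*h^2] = -4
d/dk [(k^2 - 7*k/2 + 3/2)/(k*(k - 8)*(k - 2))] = (-k^4 + 7*k^3 - 47*k^2/2 + 30*k - 24)/(k^2*(k^4 - 20*k^3 + 132*k^2 - 320*k + 256))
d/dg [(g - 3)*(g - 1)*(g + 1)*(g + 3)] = 4*g*(g^2 - 5)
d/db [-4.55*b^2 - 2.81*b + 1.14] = -9.1*b - 2.81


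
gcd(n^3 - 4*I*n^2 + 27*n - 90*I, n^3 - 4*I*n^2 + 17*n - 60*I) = n - 3*I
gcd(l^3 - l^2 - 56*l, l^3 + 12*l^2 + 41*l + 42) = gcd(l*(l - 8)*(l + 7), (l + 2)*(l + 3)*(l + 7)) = l + 7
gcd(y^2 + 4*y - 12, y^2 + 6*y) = y + 6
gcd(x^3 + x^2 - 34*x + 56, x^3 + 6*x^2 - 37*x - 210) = x + 7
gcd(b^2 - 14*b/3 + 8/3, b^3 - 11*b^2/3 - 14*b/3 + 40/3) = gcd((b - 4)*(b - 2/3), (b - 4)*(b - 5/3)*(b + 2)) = b - 4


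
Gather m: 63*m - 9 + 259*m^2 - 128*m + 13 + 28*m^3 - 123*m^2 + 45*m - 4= 28*m^3 + 136*m^2 - 20*m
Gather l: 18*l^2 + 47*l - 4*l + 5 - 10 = 18*l^2 + 43*l - 5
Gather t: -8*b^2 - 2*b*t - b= -8*b^2 - 2*b*t - b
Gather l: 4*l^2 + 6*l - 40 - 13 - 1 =4*l^2 + 6*l - 54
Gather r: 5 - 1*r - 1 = 4 - r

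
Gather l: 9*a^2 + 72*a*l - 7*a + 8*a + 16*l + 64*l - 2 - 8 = 9*a^2 + a + l*(72*a + 80) - 10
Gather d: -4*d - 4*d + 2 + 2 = 4 - 8*d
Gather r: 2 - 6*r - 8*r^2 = -8*r^2 - 6*r + 2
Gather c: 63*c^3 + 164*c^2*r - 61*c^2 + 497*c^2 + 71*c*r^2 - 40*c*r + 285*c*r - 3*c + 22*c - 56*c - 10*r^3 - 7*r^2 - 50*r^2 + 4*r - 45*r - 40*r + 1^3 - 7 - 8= 63*c^3 + c^2*(164*r + 436) + c*(71*r^2 + 245*r - 37) - 10*r^3 - 57*r^2 - 81*r - 14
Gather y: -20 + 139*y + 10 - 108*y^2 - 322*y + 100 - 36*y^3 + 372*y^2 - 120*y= -36*y^3 + 264*y^2 - 303*y + 90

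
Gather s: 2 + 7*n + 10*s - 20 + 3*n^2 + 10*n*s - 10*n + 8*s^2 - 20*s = 3*n^2 - 3*n + 8*s^2 + s*(10*n - 10) - 18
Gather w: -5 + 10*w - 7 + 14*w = 24*w - 12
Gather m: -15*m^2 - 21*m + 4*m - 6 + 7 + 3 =-15*m^2 - 17*m + 4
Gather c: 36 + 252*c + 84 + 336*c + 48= 588*c + 168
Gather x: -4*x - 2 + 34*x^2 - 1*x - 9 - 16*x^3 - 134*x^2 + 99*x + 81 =-16*x^3 - 100*x^2 + 94*x + 70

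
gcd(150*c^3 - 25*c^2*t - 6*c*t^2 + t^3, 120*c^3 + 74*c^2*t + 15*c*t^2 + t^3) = 5*c + t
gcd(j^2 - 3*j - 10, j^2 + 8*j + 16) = 1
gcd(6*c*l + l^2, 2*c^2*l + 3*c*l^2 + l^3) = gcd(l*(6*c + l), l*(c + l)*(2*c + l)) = l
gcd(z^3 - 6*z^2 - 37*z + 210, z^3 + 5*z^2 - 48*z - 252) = z^2 - z - 42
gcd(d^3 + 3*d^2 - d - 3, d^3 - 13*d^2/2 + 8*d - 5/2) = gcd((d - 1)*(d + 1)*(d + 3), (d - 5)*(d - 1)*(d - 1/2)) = d - 1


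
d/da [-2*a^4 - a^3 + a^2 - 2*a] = -8*a^3 - 3*a^2 + 2*a - 2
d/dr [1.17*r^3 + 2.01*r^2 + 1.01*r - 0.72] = 3.51*r^2 + 4.02*r + 1.01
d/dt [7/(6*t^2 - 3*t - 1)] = 21*(1 - 4*t)/(-6*t^2 + 3*t + 1)^2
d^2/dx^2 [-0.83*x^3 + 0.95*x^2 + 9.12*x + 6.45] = 1.9 - 4.98*x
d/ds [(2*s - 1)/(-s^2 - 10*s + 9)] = 2*(s^2 - s + 4)/(s^4 + 20*s^3 + 82*s^2 - 180*s + 81)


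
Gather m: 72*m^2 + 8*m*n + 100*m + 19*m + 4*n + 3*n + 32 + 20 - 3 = 72*m^2 + m*(8*n + 119) + 7*n + 49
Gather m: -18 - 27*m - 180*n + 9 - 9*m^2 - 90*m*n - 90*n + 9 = -9*m^2 + m*(-90*n - 27) - 270*n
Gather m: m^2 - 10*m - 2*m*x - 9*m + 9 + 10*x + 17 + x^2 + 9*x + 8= m^2 + m*(-2*x - 19) + x^2 + 19*x + 34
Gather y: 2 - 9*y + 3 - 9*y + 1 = 6 - 18*y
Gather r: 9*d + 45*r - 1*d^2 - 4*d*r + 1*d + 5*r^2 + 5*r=-d^2 + 10*d + 5*r^2 + r*(50 - 4*d)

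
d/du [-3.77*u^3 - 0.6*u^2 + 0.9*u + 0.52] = -11.31*u^2 - 1.2*u + 0.9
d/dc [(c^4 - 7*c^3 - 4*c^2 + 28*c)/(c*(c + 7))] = 2*(c^3 + 7*c^2 - 49*c - 28)/(c^2 + 14*c + 49)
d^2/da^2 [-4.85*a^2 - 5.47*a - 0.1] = -9.70000000000000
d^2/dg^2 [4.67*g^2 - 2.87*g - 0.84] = 9.34000000000000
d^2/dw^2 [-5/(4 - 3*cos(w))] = 15*(3*sin(w)^2 - 4*cos(w) + 3)/(3*cos(w) - 4)^3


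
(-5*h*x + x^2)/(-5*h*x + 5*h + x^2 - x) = x/(x - 1)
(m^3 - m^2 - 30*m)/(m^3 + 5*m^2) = (m - 6)/m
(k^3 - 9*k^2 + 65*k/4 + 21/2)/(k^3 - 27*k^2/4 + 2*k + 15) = (4*k^2 - 12*k - 7)/(4*k^2 - 3*k - 10)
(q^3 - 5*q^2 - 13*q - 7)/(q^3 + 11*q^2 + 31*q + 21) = (q^2 - 6*q - 7)/(q^2 + 10*q + 21)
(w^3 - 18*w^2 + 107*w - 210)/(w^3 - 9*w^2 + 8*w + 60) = (w - 7)/(w + 2)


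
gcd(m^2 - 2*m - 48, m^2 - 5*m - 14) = 1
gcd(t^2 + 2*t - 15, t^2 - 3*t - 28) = 1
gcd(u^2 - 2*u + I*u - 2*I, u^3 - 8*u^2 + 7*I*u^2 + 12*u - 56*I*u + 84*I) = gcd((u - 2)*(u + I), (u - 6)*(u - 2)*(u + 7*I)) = u - 2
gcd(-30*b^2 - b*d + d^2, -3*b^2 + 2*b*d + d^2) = 1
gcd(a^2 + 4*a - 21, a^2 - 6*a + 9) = a - 3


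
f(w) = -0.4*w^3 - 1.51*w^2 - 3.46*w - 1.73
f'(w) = -1.2*w^2 - 3.02*w - 3.46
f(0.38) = -3.28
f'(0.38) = -4.78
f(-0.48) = -0.37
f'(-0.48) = -2.29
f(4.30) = -76.33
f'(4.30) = -38.63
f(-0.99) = 0.60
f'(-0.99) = -1.65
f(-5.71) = 43.26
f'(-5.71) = -25.34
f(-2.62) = 4.16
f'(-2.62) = -3.78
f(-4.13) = 14.98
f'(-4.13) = -11.46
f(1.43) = -10.94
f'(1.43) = -10.23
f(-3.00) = 5.86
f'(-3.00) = -5.20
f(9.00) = -446.78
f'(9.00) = -127.84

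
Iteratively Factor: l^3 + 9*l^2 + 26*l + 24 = (l + 3)*(l^2 + 6*l + 8) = (l + 3)*(l + 4)*(l + 2)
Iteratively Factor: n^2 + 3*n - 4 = (n + 4)*(n - 1)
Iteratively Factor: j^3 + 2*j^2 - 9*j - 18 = (j - 3)*(j^2 + 5*j + 6) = (j - 3)*(j + 3)*(j + 2)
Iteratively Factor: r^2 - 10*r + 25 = (r - 5)*(r - 5)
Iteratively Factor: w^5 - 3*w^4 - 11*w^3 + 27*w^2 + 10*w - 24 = (w - 1)*(w^4 - 2*w^3 - 13*w^2 + 14*w + 24) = (w - 1)*(w + 1)*(w^3 - 3*w^2 - 10*w + 24) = (w - 1)*(w + 1)*(w + 3)*(w^2 - 6*w + 8) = (w - 2)*(w - 1)*(w + 1)*(w + 3)*(w - 4)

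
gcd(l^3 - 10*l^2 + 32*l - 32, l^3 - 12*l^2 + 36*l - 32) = l - 2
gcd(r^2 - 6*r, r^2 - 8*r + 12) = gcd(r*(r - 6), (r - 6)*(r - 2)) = r - 6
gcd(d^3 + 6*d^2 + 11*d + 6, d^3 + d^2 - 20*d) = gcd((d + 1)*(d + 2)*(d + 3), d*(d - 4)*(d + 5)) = 1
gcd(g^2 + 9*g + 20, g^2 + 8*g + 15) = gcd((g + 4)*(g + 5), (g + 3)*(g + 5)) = g + 5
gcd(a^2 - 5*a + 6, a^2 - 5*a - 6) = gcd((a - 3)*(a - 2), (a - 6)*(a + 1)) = 1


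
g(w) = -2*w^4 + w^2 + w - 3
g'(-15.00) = 26971.00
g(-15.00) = -101043.00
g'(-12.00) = 13801.00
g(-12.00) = -41343.00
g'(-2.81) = 172.88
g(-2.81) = -122.61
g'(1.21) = -10.75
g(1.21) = -4.61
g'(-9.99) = 7957.04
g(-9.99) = -19833.31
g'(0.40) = 1.29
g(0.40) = -2.49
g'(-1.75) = 40.38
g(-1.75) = -20.45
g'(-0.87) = 4.53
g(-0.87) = -4.26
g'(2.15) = -74.21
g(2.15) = -38.96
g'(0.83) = -1.91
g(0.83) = -2.43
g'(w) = -8*w^3 + 2*w + 1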